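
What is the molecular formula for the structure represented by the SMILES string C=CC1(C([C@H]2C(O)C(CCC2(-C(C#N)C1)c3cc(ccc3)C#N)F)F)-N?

C20H21F2N3O

Heavy atoms from the SMILES: 20 C, 2 F, 3 N, 1 O.
Implicit hydrogens by atom environment:
  6 × C: 1 H each → 6
  4 × C: 2 H each → 8
  4 × C (aromatic): 1 H each → 4
  4 × C: no H
  2 × C (aromatic): no H
  2 × F: no H
  2 × N: no H
  1 × N: 2 H
  1 × O: 1 H
  Total hydrogens = 21.
Molecular formula: C20H21F2N3O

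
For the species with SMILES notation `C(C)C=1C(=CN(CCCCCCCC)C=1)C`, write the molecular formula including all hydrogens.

C15H27N

Heavy atoms from the SMILES: 15 C, 1 N.
Implicit hydrogens by atom environment:
  8 × C: 2 H each → 16
  3 × C: 3 H each → 9
  2 × C (aromatic): 1 H each → 2
  2 × C (aromatic): no H
  1 × N (aromatic): no H
  Total hydrogens = 27.
Molecular formula: C15H27N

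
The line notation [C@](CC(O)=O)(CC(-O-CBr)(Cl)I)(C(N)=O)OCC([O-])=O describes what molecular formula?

C9H11BrClINO7-

Heavy atoms from the SMILES: 1 Br, 9 C, 1 Cl, 1 I, 1 N, 7 O.
Implicit hydrogens by atom environment:
  5 × C: no H
  5 × O: no H
  4 × C: 2 H each → 8
  1 × Br: no H
  1 × Cl: no H
  1 × I: no H
  1 × N: 2 H
  1 × O: 1 H
  1 × O (charge -1): no H
  Total hydrogens = 11.
Net charge -1.
Molecular formula: C9H11BrClINO7-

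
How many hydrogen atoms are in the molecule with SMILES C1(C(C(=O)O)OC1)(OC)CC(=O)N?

11

Hydrogens are implicit in SMILES; fill each atom to its normal valence:
  4 × O: no H
  3 × C: no H
  2 × C: 2 H each → 4
  1 × C: 3 H
  1 × C: 1 H
  1 × N: 2 H
  1 × O: 1 H
  Total hydrogens = 11.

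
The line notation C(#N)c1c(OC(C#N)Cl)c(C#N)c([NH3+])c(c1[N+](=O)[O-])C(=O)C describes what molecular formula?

C12H7ClN5O4+

Heavy atoms from the SMILES: 12 C, 1 Cl, 5 N, 4 O.
Implicit hydrogens by atom environment:
  6 × C (aromatic): no H
  4 × C: no H
  3 × N: no H
  3 × O: no H
  1 × C: 3 H
  1 × C: 1 H
  1 × Cl: no H
  1 × N (charge +1): 3 H
  1 × N (charge +1): no H
  1 × O (charge -1): no H
  Total hydrogens = 7.
Net charge +1.
Molecular formula: C12H7ClN5O4+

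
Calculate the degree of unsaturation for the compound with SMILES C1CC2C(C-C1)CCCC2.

2

Molecular formula from the SMILES: C10H18.
DoU = (2C + 2 + N − H − X)/2 = (2·10 + 2 + 0 − 18 − 0)/2 = 4/2 = 2.
(Structurally: 2 ring(s) + 0 π bond(s) = 2.)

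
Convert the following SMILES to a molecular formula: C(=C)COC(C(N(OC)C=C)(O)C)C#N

C10H16N2O3

Heavy atoms from the SMILES: 10 C, 2 N, 3 O.
Implicit hydrogens by atom environment:
  3 × C: 2 H each → 6
  3 × C: 1 H each → 3
  2 × C: 3 H each → 6
  2 × C: no H
  2 × N: no H
  2 × O: no H
  1 × O: 1 H
  Total hydrogens = 16.
Molecular formula: C10H16N2O3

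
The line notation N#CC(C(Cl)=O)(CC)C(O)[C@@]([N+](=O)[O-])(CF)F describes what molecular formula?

C8H9ClF2N2O4

Heavy atoms from the SMILES: 8 C, 1 Cl, 2 F, 2 N, 4 O.
Implicit hydrogens by atom environment:
  4 × C: no H
  2 × C: 2 H each → 4
  2 × F: no H
  2 × O: no H
  1 × C: 3 H
  1 × C: 1 H
  1 × Cl: no H
  1 × N: no H
  1 × N (charge +1): no H
  1 × O: 1 H
  1 × O (charge -1): no H
  Total hydrogens = 9.
Molecular formula: C8H9ClF2N2O4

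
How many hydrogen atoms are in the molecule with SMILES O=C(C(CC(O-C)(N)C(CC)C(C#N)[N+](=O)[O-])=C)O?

Hydrogens are implicit in SMILES; fill each atom to its normal valence:
  4 × C: no H
  3 × C: 2 H each → 6
  3 × O: no H
  2 × C: 3 H each → 6
  2 × C: 1 H each → 2
  1 × N: 2 H
  1 × N (charge +1): no H
  1 × N: no H
  1 × O: 1 H
  1 × O (charge -1): no H
  Total hydrogens = 17.

17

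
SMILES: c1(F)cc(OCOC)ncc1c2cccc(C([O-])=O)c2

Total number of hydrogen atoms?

11

Hydrogens are implicit in SMILES; fill each atom to its normal valence:
  6 × C (aromatic): 1 H each → 6
  5 × C (aromatic): no H
  3 × O: no H
  1 × C: 3 H
  1 × C: 2 H
  1 × C: no H
  1 × F: no H
  1 × N (aromatic): no H
  1 × O (charge -1): no H
  Total hydrogens = 11.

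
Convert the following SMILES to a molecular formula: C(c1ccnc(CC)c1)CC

C10H15N

Heavy atoms from the SMILES: 10 C, 1 N.
Implicit hydrogens by atom environment:
  3 × C: 2 H each → 6
  3 × C (aromatic): 1 H each → 3
  2 × C: 3 H each → 6
  2 × C (aromatic): no H
  1 × N (aromatic): no H
  Total hydrogens = 15.
Molecular formula: C10H15N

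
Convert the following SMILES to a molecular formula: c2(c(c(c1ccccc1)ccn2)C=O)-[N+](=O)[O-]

Heavy atoms from the SMILES: 12 C, 2 N, 3 O.
Implicit hydrogens by atom environment:
  7 × C (aromatic): 1 H each → 7
  4 × C (aromatic): no H
  2 × O: no H
  1 × C: 1 H
  1 × N (aromatic): no H
  1 × N (charge +1): no H
  1 × O (charge -1): no H
  Total hydrogens = 8.
Molecular formula: C12H8N2O3

C12H8N2O3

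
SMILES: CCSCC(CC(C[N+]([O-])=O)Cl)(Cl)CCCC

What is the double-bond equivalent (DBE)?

Molecular formula from the SMILES: C11H21Cl2NO2S.
DoU = (2C + 2 + N − H − X)/2 = (2·11 + 2 + 1 − 21 − 2)/2 = 2/2 = 1.
(Structurally: 0 ring(s) + 1 π bond(s) = 1.)

1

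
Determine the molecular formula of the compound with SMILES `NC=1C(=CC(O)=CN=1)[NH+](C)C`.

C7H12N3O+

Heavy atoms from the SMILES: 7 C, 3 N, 1 O.
Implicit hydrogens by atom environment:
  3 × C (aromatic): no H
  2 × C: 3 H each → 6
  2 × C (aromatic): 1 H each → 2
  1 × N: 2 H
  1 × N (charge +1): 1 H
  1 × N (aromatic): no H
  1 × O: 1 H
  Total hydrogens = 12.
Net charge +1.
Molecular formula: C7H12N3O+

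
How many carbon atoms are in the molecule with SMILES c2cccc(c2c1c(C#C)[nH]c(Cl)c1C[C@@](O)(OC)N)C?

The symbol for carbon appears 16 times in the SMILES. Lowercase c denotes aromatic carbon and counts toward C.

16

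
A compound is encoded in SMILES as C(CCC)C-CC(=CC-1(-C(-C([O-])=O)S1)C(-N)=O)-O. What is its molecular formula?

C12H18NO4S-

Heavy atoms from the SMILES: 12 C, 1 N, 4 O, 1 S.
Implicit hydrogens by atom environment:
  5 × C: 2 H each → 10
  4 × C: no H
  2 × C: 1 H each → 2
  2 × O: no H
  1 × C: 3 H
  1 × N: 2 H
  1 × O: 1 H
  1 × O (charge -1): no H
  1 × S: no H
  Total hydrogens = 18.
Net charge -1.
Molecular formula: C12H18NO4S-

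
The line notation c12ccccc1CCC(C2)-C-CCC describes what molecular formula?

Heavy atoms from the SMILES: 14 C.
Implicit hydrogens by atom environment:
  6 × C: 2 H each → 12
  4 × C (aromatic): 1 H each → 4
  2 × C (aromatic): no H
  1 × C: 3 H
  1 × C: 1 H
  Total hydrogens = 20.
Molecular formula: C14H20

C14H20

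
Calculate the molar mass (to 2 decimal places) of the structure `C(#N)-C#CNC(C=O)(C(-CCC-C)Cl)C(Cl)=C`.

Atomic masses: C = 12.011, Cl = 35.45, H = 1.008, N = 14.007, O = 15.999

273.16

Molecular formula: C12H14Cl2N2O.
M = 12×12.011 + 2×35.45 + 14×1.008 + 2×14.007 + 1×15.999 = 273.16 g/mol.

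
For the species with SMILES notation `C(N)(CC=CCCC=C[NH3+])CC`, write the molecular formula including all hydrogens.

C10H21N2+

Heavy atoms from the SMILES: 10 C, 2 N.
Implicit hydrogens by atom environment:
  5 × C: 1 H each → 5
  4 × C: 2 H each → 8
  1 × C: 3 H
  1 × N (charge +1): 3 H
  1 × N: 2 H
  Total hydrogens = 21.
Net charge +1.
Molecular formula: C10H21N2+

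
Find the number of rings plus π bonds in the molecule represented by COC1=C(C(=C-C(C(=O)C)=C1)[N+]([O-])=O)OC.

Molecular formula from the SMILES: C10H11NO5.
DoU = (2C + 2 + N − H − X)/2 = (2·10 + 2 + 1 − 11 − 0)/2 = 12/2 = 6.
(Structurally: 1 ring(s) + 5 π bond(s) = 6.)

6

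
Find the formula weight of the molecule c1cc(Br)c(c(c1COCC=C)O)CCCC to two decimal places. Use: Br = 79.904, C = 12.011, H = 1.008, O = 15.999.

Molecular formula: C14H19BrO2.
M = 1×79.904 + 14×12.011 + 19×1.008 + 2×15.999 = 299.21 g/mol.

299.21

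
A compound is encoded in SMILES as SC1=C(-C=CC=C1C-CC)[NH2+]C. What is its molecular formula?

Heavy atoms from the SMILES: 10 C, 1 N, 1 S.
Implicit hydrogens by atom environment:
  3 × C (aromatic): 1 H each → 3
  3 × C (aromatic): no H
  2 × C: 3 H each → 6
  2 × C: 2 H each → 4
  1 × N (charge +1): 2 H
  1 × S: 1 H
  Total hydrogens = 16.
Net charge +1.
Molecular formula: C10H16NS+

C10H16NS+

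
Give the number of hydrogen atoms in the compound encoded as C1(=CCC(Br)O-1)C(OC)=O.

Hydrogens are implicit in SMILES; fill each atom to its normal valence:
  3 × O: no H
  2 × C: 1 H each → 2
  2 × C: no H
  1 × Br: no H
  1 × C: 3 H
  1 × C: 2 H
  Total hydrogens = 7.

7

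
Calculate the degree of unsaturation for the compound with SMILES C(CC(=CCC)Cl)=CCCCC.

2

Molecular formula from the SMILES: C11H19Cl.
DoU = (2C + 2 + N − H − X)/2 = (2·11 + 2 + 0 − 19 − 1)/2 = 4/2 = 2.
(Structurally: 0 ring(s) + 2 π bond(s) = 2.)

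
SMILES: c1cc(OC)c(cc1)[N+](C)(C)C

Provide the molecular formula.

Heavy atoms from the SMILES: 10 C, 1 N, 1 O.
Implicit hydrogens by atom environment:
  4 × C: 3 H each → 12
  4 × C (aromatic): 1 H each → 4
  2 × C (aromatic): no H
  1 × N (charge +1): no H
  1 × O: no H
  Total hydrogens = 16.
Net charge +1.
Molecular formula: C10H16NO+

C10H16NO+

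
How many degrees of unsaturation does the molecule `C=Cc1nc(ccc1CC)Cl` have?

5

Molecular formula from the SMILES: C9H10ClN.
DoU = (2C + 2 + N − H − X)/2 = (2·9 + 2 + 1 − 10 − 1)/2 = 10/2 = 5.
(Structurally: 1 ring(s) + 4 π bond(s) = 5.)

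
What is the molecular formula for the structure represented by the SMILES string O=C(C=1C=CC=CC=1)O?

Heavy atoms from the SMILES: 7 C, 2 O.
Implicit hydrogens by atom environment:
  5 × C (aromatic): 1 H each → 5
  1 × C (aromatic): no H
  1 × C: no H
  1 × O: 1 H
  1 × O: no H
  Total hydrogens = 6.
Molecular formula: C7H6O2

C7H6O2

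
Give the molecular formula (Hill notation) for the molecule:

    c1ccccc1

Heavy atoms from the SMILES: 6 C.
Implicit hydrogens by atom environment:
  6 × C (aromatic): 1 H each → 6
  Total hydrogens = 6.
Molecular formula: C6H6

C6H6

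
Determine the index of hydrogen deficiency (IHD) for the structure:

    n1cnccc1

4

Molecular formula from the SMILES: C4H4N2.
DoU = (2C + 2 + N − H − X)/2 = (2·4 + 2 + 2 − 4 − 0)/2 = 8/2 = 4.
(Structurally: 1 ring(s) + 3 π bond(s) = 4.)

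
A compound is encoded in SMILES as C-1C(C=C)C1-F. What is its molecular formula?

C5H7F

Heavy atoms from the SMILES: 5 C, 1 F.
Implicit hydrogens by atom environment:
  3 × C: 1 H each → 3
  2 × C: 2 H each → 4
  1 × F: no H
  Total hydrogens = 7.
Molecular formula: C5H7F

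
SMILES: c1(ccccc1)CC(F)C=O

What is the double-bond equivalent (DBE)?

Molecular formula from the SMILES: C9H9FO.
DoU = (2C + 2 + N − H − X)/2 = (2·9 + 2 + 0 − 9 − 1)/2 = 10/2 = 5.
(Structurally: 1 ring(s) + 4 π bond(s) = 5.)

5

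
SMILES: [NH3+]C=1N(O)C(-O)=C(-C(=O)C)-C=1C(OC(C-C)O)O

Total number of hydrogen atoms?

Hydrogens are implicit in SMILES; fill each atom to its normal valence:
  4 × C (aromatic): no H
  4 × O: 1 H each → 4
  2 × C: 3 H each → 6
  2 × C: 1 H each → 2
  2 × O: no H
  1 × C: 2 H
  1 × C: no H
  1 × N (charge +1): 3 H
  1 × N (aromatic): no H
  Total hydrogens = 17.

17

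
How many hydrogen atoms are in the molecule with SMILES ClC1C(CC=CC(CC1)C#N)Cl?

Hydrogens are implicit in SMILES; fill each atom to its normal valence:
  5 × C: 1 H each → 5
  3 × C: 2 H each → 6
  2 × Cl: no H
  1 × C: no H
  1 × N: no H
  Total hydrogens = 11.

11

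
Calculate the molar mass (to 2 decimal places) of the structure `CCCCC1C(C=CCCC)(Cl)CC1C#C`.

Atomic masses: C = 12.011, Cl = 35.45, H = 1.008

238.80

Molecular formula: C15H23Cl.
M = 15×12.011 + 1×35.45 + 23×1.008 = 238.80 g/mol.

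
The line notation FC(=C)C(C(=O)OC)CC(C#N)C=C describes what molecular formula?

C10H12FNO2

Heavy atoms from the SMILES: 10 C, 1 F, 1 N, 2 O.
Implicit hydrogens by atom environment:
  3 × C: 2 H each → 6
  3 × C: 1 H each → 3
  3 × C: no H
  2 × O: no H
  1 × C: 3 H
  1 × F: no H
  1 × N: no H
  Total hydrogens = 12.
Molecular formula: C10H12FNO2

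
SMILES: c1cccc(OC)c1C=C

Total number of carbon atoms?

9

The symbol for carbon appears 9 times in the SMILES. Lowercase c denotes aromatic carbon and counts toward C.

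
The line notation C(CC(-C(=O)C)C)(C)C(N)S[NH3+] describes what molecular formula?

Heavy atoms from the SMILES: 8 C, 2 N, 1 O, 1 S.
Implicit hydrogens by atom environment:
  3 × C: 3 H each → 9
  3 × C: 1 H each → 3
  1 × C: 2 H
  1 × C: no H
  1 × N (charge +1): 3 H
  1 × N: 2 H
  1 × O: no H
  1 × S: no H
  Total hydrogens = 19.
Net charge +1.
Molecular formula: C8H19N2OS+

C8H19N2OS+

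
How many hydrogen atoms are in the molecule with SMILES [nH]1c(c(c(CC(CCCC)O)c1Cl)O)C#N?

15

Hydrogens are implicit in SMILES; fill each atom to its normal valence:
  4 × C: 2 H each → 8
  4 × C (aromatic): no H
  2 × O: 1 H each → 2
  1 × C: 3 H
  1 × C: 1 H
  1 × C: no H
  1 × Cl: no H
  1 × N (aromatic): 1 H
  1 × N: no H
  Total hydrogens = 15.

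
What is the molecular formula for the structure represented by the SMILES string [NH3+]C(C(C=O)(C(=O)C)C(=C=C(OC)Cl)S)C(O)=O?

C10H13ClNO5S+

Heavy atoms from the SMILES: 10 C, 1 Cl, 1 N, 5 O, 1 S.
Implicit hydrogens by atom environment:
  6 × C: no H
  4 × O: no H
  2 × C: 3 H each → 6
  2 × C: 1 H each → 2
  1 × Cl: no H
  1 × N (charge +1): 3 H
  1 × O: 1 H
  1 × S: 1 H
  Total hydrogens = 13.
Net charge +1.
Molecular formula: C10H13ClNO5S+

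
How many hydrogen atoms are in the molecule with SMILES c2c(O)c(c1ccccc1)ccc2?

10

Hydrogens are implicit in SMILES; fill each atom to its normal valence:
  9 × C (aromatic): 1 H each → 9
  3 × C (aromatic): no H
  1 × O: 1 H
  Total hydrogens = 10.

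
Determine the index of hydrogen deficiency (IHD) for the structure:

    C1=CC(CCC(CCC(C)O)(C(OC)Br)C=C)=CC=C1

5

Molecular formula from the SMILES: C17H25BrO2.
DoU = (2C + 2 + N − H − X)/2 = (2·17 + 2 + 0 − 25 − 1)/2 = 10/2 = 5.
(Structurally: 1 ring(s) + 4 π bond(s) = 5.)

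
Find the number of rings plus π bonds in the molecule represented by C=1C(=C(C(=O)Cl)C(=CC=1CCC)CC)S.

Molecular formula from the SMILES: C12H15ClOS.
DoU = (2C + 2 + N − H − X)/2 = (2·12 + 2 + 0 − 15 − 1)/2 = 10/2 = 5.
(Structurally: 1 ring(s) + 4 π bond(s) = 5.)

5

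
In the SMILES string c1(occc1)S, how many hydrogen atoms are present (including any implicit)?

4

Hydrogens are implicit in SMILES; fill each atom to its normal valence:
  3 × C (aromatic): 1 H each → 3
  1 × C (aromatic): no H
  1 × O (aromatic): no H
  1 × S: 1 H
  Total hydrogens = 4.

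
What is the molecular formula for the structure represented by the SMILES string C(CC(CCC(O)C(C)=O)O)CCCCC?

C13H26O3

Heavy atoms from the SMILES: 13 C, 3 O.
Implicit hydrogens by atom environment:
  8 × C: 2 H each → 16
  2 × C: 3 H each → 6
  2 × C: 1 H each → 2
  2 × O: 1 H each → 2
  1 × C: no H
  1 × O: no H
  Total hydrogens = 26.
Molecular formula: C13H26O3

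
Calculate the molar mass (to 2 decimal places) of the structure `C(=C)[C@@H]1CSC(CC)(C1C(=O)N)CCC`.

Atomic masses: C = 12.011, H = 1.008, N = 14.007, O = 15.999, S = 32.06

Molecular formula: C12H21NOS.
M = 12×12.011 + 21×1.008 + 1×14.007 + 1×15.999 + 1×32.06 = 227.37 g/mol.

227.37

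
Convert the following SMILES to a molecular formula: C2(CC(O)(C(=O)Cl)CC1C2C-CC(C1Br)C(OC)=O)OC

Heavy atoms from the SMILES: 1 Br, 14 C, 1 Cl, 5 O.
Implicit hydrogens by atom environment:
  5 × C: 1 H each → 5
  4 × C: 2 H each → 8
  4 × O: no H
  3 × C: no H
  2 × C: 3 H each → 6
  1 × Br: no H
  1 × Cl: no H
  1 × O: 1 H
  Total hydrogens = 20.
Molecular formula: C14H20BrClO5

C14H20BrClO5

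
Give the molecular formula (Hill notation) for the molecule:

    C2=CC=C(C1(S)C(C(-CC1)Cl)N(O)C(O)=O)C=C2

C12H14ClNO3S

Heavy atoms from the SMILES: 12 C, 1 Cl, 1 N, 3 O, 1 S.
Implicit hydrogens by atom environment:
  5 × C (aromatic): 1 H each → 5
  2 × C: 2 H each → 4
  2 × C: 1 H each → 2
  2 × C: no H
  2 × O: 1 H each → 2
  1 × C (aromatic): no H
  1 × Cl: no H
  1 × N: no H
  1 × O: no H
  1 × S: 1 H
  Total hydrogens = 14.
Molecular formula: C12H14ClNO3S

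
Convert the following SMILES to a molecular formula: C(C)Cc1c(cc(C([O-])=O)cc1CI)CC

C13H16IO2-

Heavy atoms from the SMILES: 13 C, 1 I, 2 O.
Implicit hydrogens by atom environment:
  4 × C: 2 H each → 8
  4 × C (aromatic): no H
  2 × C: 3 H each → 6
  2 × C (aromatic): 1 H each → 2
  1 × C: no H
  1 × I: no H
  1 × O: no H
  1 × O (charge -1): no H
  Total hydrogens = 16.
Net charge -1.
Molecular formula: C13H16IO2-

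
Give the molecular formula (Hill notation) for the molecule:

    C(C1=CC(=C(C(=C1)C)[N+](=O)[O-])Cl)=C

C9H8ClNO2

Heavy atoms from the SMILES: 9 C, 1 Cl, 1 N, 2 O.
Implicit hydrogens by atom environment:
  4 × C (aromatic): no H
  2 × C (aromatic): 1 H each → 2
  1 × C: 3 H
  1 × C: 2 H
  1 × C: 1 H
  1 × Cl: no H
  1 × N (charge +1): no H
  1 × O: no H
  1 × O (charge -1): no H
  Total hydrogens = 8.
Molecular formula: C9H8ClNO2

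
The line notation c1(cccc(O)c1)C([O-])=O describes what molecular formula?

Heavy atoms from the SMILES: 7 C, 3 O.
Implicit hydrogens by atom environment:
  4 × C (aromatic): 1 H each → 4
  2 × C (aromatic): no H
  1 × C: no H
  1 × O: 1 H
  1 × O: no H
  1 × O (charge -1): no H
  Total hydrogens = 5.
Net charge -1.
Molecular formula: C7H5O3-

C7H5O3-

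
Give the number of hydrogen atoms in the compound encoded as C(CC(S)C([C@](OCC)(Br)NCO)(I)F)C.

18

Hydrogens are implicit in SMILES; fill each atom to its normal valence:
  4 × C: 2 H each → 8
  2 × C: 3 H each → 6
  2 × C: no H
  1 × Br: no H
  1 × C: 1 H
  1 × F: no H
  1 × I: no H
  1 × N: 1 H
  1 × O: 1 H
  1 × O: no H
  1 × S: 1 H
  Total hydrogens = 18.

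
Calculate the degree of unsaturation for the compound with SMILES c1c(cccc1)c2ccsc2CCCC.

Molecular formula from the SMILES: C14H16S.
DoU = (2C + 2 + N − H − X)/2 = (2·14 + 2 + 0 − 16 − 0)/2 = 14/2 = 7.
(Structurally: 2 ring(s) + 5 π bond(s) = 7.)

7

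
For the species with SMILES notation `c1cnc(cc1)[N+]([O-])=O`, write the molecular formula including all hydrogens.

Heavy atoms from the SMILES: 5 C, 2 N, 2 O.
Implicit hydrogens by atom environment:
  4 × C (aromatic): 1 H each → 4
  1 × C (aromatic): no H
  1 × N (aromatic): no H
  1 × N (charge +1): no H
  1 × O: no H
  1 × O (charge -1): no H
  Total hydrogens = 4.
Molecular formula: C5H4N2O2

C5H4N2O2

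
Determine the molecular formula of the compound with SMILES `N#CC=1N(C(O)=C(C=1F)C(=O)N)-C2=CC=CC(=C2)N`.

C12H9FN4O2

Heavy atoms from the SMILES: 12 C, 1 F, 4 N, 2 O.
Implicit hydrogens by atom environment:
  6 × C (aromatic): no H
  4 × C (aromatic): 1 H each → 4
  2 × C: no H
  2 × N: 2 H each → 4
  1 × F: no H
  1 × N (aromatic): no H
  1 × N: no H
  1 × O: 1 H
  1 × O: no H
  Total hydrogens = 9.
Molecular formula: C12H9FN4O2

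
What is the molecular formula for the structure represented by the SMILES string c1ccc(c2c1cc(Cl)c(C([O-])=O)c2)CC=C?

C14H10ClO2-

Heavy atoms from the SMILES: 14 C, 1 Cl, 2 O.
Implicit hydrogens by atom environment:
  5 × C (aromatic): 1 H each → 5
  5 × C (aromatic): no H
  2 × C: 2 H each → 4
  1 × C: 1 H
  1 × C: no H
  1 × Cl: no H
  1 × O: no H
  1 × O (charge -1): no H
  Total hydrogens = 10.
Net charge -1.
Molecular formula: C14H10ClO2-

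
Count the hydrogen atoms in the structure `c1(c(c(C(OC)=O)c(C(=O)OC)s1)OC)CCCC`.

18

Hydrogens are implicit in SMILES; fill each atom to its normal valence:
  5 × O: no H
  4 × C: 3 H each → 12
  4 × C (aromatic): no H
  3 × C: 2 H each → 6
  2 × C: no H
  1 × S (aromatic): no H
  Total hydrogens = 18.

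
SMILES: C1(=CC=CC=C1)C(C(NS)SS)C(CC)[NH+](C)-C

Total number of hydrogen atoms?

Hydrogens are implicit in SMILES; fill each atom to its normal valence:
  5 × C (aromatic): 1 H each → 5
  3 × C: 3 H each → 9
  3 × C: 1 H each → 3
  2 × S: 1 H each → 2
  1 × C: 2 H
  1 × C (aromatic): no H
  1 × N: 1 H
  1 × N (charge +1): 1 H
  1 × S: no H
  Total hydrogens = 23.

23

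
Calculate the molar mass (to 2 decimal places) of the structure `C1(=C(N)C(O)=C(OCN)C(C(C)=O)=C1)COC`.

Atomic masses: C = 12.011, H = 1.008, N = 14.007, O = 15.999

Molecular formula: C11H16N2O4.
M = 11×12.011 + 16×1.008 + 2×14.007 + 4×15.999 = 240.26 g/mol.

240.26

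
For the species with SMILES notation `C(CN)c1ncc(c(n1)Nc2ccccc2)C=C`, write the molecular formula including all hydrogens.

Heavy atoms from the SMILES: 14 C, 4 N.
Implicit hydrogens by atom environment:
  6 × C (aromatic): 1 H each → 6
  4 × C (aromatic): no H
  3 × C: 2 H each → 6
  2 × N (aromatic): no H
  1 × C: 1 H
  1 × N: 2 H
  1 × N: 1 H
  Total hydrogens = 16.
Molecular formula: C14H16N4

C14H16N4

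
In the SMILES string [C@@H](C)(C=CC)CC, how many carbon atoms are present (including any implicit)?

The symbol for carbon appears 7 times in the SMILES.

7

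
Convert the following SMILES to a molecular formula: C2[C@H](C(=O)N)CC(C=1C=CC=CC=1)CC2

C13H17NO

Heavy atoms from the SMILES: 13 C, 1 N, 1 O.
Implicit hydrogens by atom environment:
  5 × C (aromatic): 1 H each → 5
  4 × C: 2 H each → 8
  2 × C: 1 H each → 2
  1 × C: no H
  1 × C (aromatic): no H
  1 × N: 2 H
  1 × O: no H
  Total hydrogens = 17.
Molecular formula: C13H17NO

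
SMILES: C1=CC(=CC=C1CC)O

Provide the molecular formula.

C8H10O

Heavy atoms from the SMILES: 8 C, 1 O.
Implicit hydrogens by atom environment:
  4 × C (aromatic): 1 H each → 4
  2 × C (aromatic): no H
  1 × C: 3 H
  1 × C: 2 H
  1 × O: 1 H
  Total hydrogens = 10.
Molecular formula: C8H10O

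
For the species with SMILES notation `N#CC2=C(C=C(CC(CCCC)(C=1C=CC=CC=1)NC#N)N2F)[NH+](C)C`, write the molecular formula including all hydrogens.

C20H25FN5+

Heavy atoms from the SMILES: 20 C, 1 F, 5 N.
Implicit hydrogens by atom environment:
  6 × C (aromatic): 1 H each → 6
  4 × C: 2 H each → 8
  4 × C (aromatic): no H
  3 × C: 3 H each → 9
  3 × C: no H
  2 × N: no H
  1 × F: no H
  1 × N (charge +1): 1 H
  1 × N: 1 H
  1 × N (aromatic): no H
  Total hydrogens = 25.
Net charge +1.
Molecular formula: C20H25FN5+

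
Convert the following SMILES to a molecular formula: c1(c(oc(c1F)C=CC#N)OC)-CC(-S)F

C10H9F2NO2S

Heavy atoms from the SMILES: 10 C, 2 F, 1 N, 2 O, 1 S.
Implicit hydrogens by atom environment:
  4 × C (aromatic): no H
  3 × C: 1 H each → 3
  2 × F: no H
  1 × C: 3 H
  1 × C: 2 H
  1 × C: no H
  1 × N: no H
  1 × O (aromatic): no H
  1 × O: no H
  1 × S: 1 H
  Total hydrogens = 9.
Molecular formula: C10H9F2NO2S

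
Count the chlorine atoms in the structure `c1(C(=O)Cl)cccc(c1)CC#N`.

The symbol for chlorine appears 1 time in the SMILES.

1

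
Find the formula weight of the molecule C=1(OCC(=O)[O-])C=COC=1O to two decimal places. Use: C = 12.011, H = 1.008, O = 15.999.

Molecular formula: C6H5O5-.
M = 6×12.011 + 5×1.008 + 5×15.999 = 157.10 g/mol.

157.10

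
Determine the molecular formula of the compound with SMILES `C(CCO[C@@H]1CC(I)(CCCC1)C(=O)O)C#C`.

C13H19IO3

Heavy atoms from the SMILES: 13 C, 1 I, 3 O.
Implicit hydrogens by atom environment:
  8 × C: 2 H each → 16
  3 × C: no H
  2 × C: 1 H each → 2
  2 × O: no H
  1 × I: no H
  1 × O: 1 H
  Total hydrogens = 19.
Molecular formula: C13H19IO3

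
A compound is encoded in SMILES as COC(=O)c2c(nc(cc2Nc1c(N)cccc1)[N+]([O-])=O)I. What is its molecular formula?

Heavy atoms from the SMILES: 13 C, 1 I, 4 N, 4 O.
Implicit hydrogens by atom environment:
  6 × C (aromatic): no H
  5 × C (aromatic): 1 H each → 5
  3 × O: no H
  1 × C: 3 H
  1 × C: no H
  1 × I: no H
  1 × N: 2 H
  1 × N: 1 H
  1 × N (aromatic): no H
  1 × N (charge +1): no H
  1 × O (charge -1): no H
  Total hydrogens = 11.
Molecular formula: C13H11IN4O4

C13H11IN4O4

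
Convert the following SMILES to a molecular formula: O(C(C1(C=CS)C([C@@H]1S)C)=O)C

C8H12O2S2

Heavy atoms from the SMILES: 8 C, 2 O, 2 S.
Implicit hydrogens by atom environment:
  4 × C: 1 H each → 4
  2 × C: 3 H each → 6
  2 × C: no H
  2 × O: no H
  2 × S: 1 H each → 2
  Total hydrogens = 12.
Molecular formula: C8H12O2S2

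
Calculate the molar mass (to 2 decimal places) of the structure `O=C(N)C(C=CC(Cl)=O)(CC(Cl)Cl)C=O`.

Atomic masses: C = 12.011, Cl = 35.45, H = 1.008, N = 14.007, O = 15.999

272.51

Molecular formula: C8H8Cl3NO3.
M = 8×12.011 + 3×35.45 + 8×1.008 + 1×14.007 + 3×15.999 = 272.51 g/mol.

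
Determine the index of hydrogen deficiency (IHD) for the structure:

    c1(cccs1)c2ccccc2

7

Molecular formula from the SMILES: C10H8S.
DoU = (2C + 2 + N − H − X)/2 = (2·10 + 2 + 0 − 8 − 0)/2 = 14/2 = 7.
(Structurally: 2 ring(s) + 5 π bond(s) = 7.)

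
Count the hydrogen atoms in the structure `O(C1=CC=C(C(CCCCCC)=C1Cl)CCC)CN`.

Hydrogens are implicit in SMILES; fill each atom to its normal valence:
  8 × C: 2 H each → 16
  4 × C (aromatic): no H
  2 × C: 3 H each → 6
  2 × C (aromatic): 1 H each → 2
  1 × Cl: no H
  1 × N: 2 H
  1 × O: no H
  Total hydrogens = 26.

26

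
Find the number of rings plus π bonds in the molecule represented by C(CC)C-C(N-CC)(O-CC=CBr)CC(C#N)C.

Molecular formula from the SMILES: C14H25BrN2O.
DoU = (2C + 2 + N − H − X)/2 = (2·14 + 2 + 2 − 25 − 1)/2 = 6/2 = 3.
(Structurally: 0 ring(s) + 3 π bond(s) = 3.)

3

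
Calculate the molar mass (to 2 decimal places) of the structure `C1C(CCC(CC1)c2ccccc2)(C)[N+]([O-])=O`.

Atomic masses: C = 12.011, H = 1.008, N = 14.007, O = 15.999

233.31

Molecular formula: C14H19NO2.
M = 14×12.011 + 19×1.008 + 1×14.007 + 2×15.999 = 233.31 g/mol.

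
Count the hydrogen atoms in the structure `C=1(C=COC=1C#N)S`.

3

Hydrogens are implicit in SMILES; fill each atom to its normal valence:
  2 × C (aromatic): 1 H each → 2
  2 × C (aromatic): no H
  1 × C: no H
  1 × N: no H
  1 × O (aromatic): no H
  1 × S: 1 H
  Total hydrogens = 3.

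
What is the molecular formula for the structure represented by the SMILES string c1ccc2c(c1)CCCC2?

Heavy atoms from the SMILES: 10 C.
Implicit hydrogens by atom environment:
  4 × C: 2 H each → 8
  4 × C (aromatic): 1 H each → 4
  2 × C (aromatic): no H
  Total hydrogens = 12.
Molecular formula: C10H12

C10H12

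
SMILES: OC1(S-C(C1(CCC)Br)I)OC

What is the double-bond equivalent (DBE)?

1

Molecular formula from the SMILES: C7H12BrIO2S.
DoU = (2C + 2 + N − H − X)/2 = (2·7 + 2 + 0 − 12 − 2)/2 = 2/2 = 1.
(Structurally: 1 ring(s) + 0 π bond(s) = 1.)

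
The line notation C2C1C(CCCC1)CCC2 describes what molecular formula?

C10H18

Heavy atoms from the SMILES: 10 C.
Implicit hydrogens by atom environment:
  8 × C: 2 H each → 16
  2 × C: 1 H each → 2
  Total hydrogens = 18.
Molecular formula: C10H18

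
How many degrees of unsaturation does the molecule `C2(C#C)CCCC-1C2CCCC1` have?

4

Molecular formula from the SMILES: C12H18.
DoU = (2C + 2 + N − H − X)/2 = (2·12 + 2 + 0 − 18 − 0)/2 = 8/2 = 4.
(Structurally: 2 ring(s) + 2 π bond(s) = 4.)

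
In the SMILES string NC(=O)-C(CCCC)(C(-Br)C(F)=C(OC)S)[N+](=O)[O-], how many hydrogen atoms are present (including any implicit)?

16

Hydrogens are implicit in SMILES; fill each atom to its normal valence:
  4 × C: no H
  3 × C: 2 H each → 6
  3 × O: no H
  2 × C: 3 H each → 6
  1 × Br: no H
  1 × C: 1 H
  1 × F: no H
  1 × N: 2 H
  1 × N (charge +1): no H
  1 × O (charge -1): no H
  1 × S: 1 H
  Total hydrogens = 16.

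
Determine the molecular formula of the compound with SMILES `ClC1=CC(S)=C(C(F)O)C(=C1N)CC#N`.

Heavy atoms from the SMILES: 9 C, 1 Cl, 1 F, 2 N, 1 O, 1 S.
Implicit hydrogens by atom environment:
  5 × C (aromatic): no H
  1 × C: 2 H
  1 × C (aromatic): 1 H
  1 × C: 1 H
  1 × C: no H
  1 × Cl: no H
  1 × F: no H
  1 × N: 2 H
  1 × N: no H
  1 × O: 1 H
  1 × S: 1 H
  Total hydrogens = 8.
Molecular formula: C9H8ClFN2OS

C9H8ClFN2OS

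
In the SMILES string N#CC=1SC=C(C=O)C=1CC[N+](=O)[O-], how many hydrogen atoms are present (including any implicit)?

Hydrogens are implicit in SMILES; fill each atom to its normal valence:
  3 × C (aromatic): no H
  2 × C: 2 H each → 4
  2 × O: no H
  1 × C (aromatic): 1 H
  1 × C: 1 H
  1 × C: no H
  1 × N: no H
  1 × N (charge +1): no H
  1 × O (charge -1): no H
  1 × S (aromatic): no H
  Total hydrogens = 6.

6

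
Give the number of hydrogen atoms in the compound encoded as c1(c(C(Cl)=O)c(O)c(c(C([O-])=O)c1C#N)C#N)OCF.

Hydrogens are implicit in SMILES; fill each atom to its normal valence:
  6 × C (aromatic): no H
  4 × C: no H
  3 × O: no H
  2 × N: no H
  1 × C: 2 H
  1 × Cl: no H
  1 × F: no H
  1 × O: 1 H
  1 × O (charge -1): no H
  Total hydrogens = 3.

3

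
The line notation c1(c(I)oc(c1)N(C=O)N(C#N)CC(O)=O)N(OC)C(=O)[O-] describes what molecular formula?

C10H8IN4O7-

Heavy atoms from the SMILES: 10 C, 1 I, 4 N, 7 O.
Implicit hydrogens by atom environment:
  4 × N: no H
  4 × O: no H
  3 × C (aromatic): no H
  3 × C: no H
  1 × C: 3 H
  1 × C: 2 H
  1 × C (aromatic): 1 H
  1 × C: 1 H
  1 × I: no H
  1 × O: 1 H
  1 × O (aromatic): no H
  1 × O (charge -1): no H
  Total hydrogens = 8.
Net charge -1.
Molecular formula: C10H8IN4O7-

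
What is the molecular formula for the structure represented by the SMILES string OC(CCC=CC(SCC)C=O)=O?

Heavy atoms from the SMILES: 9 C, 3 O, 1 S.
Implicit hydrogens by atom environment:
  4 × C: 1 H each → 4
  3 × C: 2 H each → 6
  2 × O: no H
  1 × C: 3 H
  1 × C: no H
  1 × O: 1 H
  1 × S: no H
  Total hydrogens = 14.
Molecular formula: C9H14O3S

C9H14O3S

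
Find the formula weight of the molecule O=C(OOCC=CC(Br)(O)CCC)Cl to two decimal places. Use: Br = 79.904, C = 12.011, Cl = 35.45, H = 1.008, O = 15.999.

Molecular formula: C8H12BrClO4.
M = 1×79.904 + 8×12.011 + 1×35.45 + 12×1.008 + 4×15.999 = 287.53 g/mol.

287.53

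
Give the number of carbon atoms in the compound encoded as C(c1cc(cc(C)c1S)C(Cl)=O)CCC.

12

The symbol for carbon appears 12 times in the SMILES. Lowercase c denotes aromatic carbon and counts toward C.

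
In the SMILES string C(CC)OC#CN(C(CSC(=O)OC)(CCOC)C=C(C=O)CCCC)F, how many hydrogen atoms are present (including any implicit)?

Hydrogens are implicit in SMILES; fill each atom to its normal valence:
  8 × C: 2 H each → 16
  5 × C: no H
  5 × O: no H
  4 × C: 3 H each → 12
  2 × C: 1 H each → 2
  1 × F: no H
  1 × N: no H
  1 × S: no H
  Total hydrogens = 30.

30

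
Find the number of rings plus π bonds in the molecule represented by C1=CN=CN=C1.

Molecular formula from the SMILES: C4H4N2.
DoU = (2C + 2 + N − H − X)/2 = (2·4 + 2 + 2 − 4 − 0)/2 = 8/2 = 4.
(Structurally: 1 ring(s) + 3 π bond(s) = 4.)

4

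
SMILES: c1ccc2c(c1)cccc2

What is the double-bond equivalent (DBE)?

Molecular formula from the SMILES: C10H8.
DoU = (2C + 2 + N − H − X)/2 = (2·10 + 2 + 0 − 8 − 0)/2 = 14/2 = 7.
(Structurally: 2 ring(s) + 5 π bond(s) = 7.)

7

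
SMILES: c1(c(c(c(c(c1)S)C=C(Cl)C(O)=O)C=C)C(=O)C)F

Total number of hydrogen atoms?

Hydrogens are implicit in SMILES; fill each atom to its normal valence:
  5 × C (aromatic): no H
  3 × C: no H
  2 × C: 1 H each → 2
  2 × O: no H
  1 × C: 3 H
  1 × C: 2 H
  1 × C (aromatic): 1 H
  1 × Cl: no H
  1 × F: no H
  1 × O: 1 H
  1 × S: 1 H
  Total hydrogens = 10.

10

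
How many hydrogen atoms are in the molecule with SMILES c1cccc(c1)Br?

Hydrogens are implicit in SMILES; fill each atom to its normal valence:
  5 × C (aromatic): 1 H each → 5
  1 × Br: no H
  1 × C (aromatic): no H
  Total hydrogens = 5.

5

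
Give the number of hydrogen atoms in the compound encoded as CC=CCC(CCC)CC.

Hydrogens are implicit in SMILES; fill each atom to its normal valence:
  4 × C: 2 H each → 8
  3 × C: 3 H each → 9
  3 × C: 1 H each → 3
  Total hydrogens = 20.

20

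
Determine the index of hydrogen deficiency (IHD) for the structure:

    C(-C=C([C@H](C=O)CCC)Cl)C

2

Molecular formula from the SMILES: C9H15ClO.
DoU = (2C + 2 + N − H − X)/2 = (2·9 + 2 + 0 − 15 − 1)/2 = 4/2 = 2.
(Structurally: 0 ring(s) + 2 π bond(s) = 2.)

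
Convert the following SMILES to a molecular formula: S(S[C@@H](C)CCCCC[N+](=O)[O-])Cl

Heavy atoms from the SMILES: 7 C, 1 Cl, 1 N, 2 O, 2 S.
Implicit hydrogens by atom environment:
  5 × C: 2 H each → 10
  2 × S: no H
  1 × C: 3 H
  1 × C: 1 H
  1 × Cl: no H
  1 × N (charge +1): no H
  1 × O: no H
  1 × O (charge -1): no H
  Total hydrogens = 14.
Molecular formula: C7H14ClNO2S2

C7H14ClNO2S2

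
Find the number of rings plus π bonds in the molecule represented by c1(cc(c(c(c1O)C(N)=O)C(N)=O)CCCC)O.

6

Molecular formula from the SMILES: C12H16N2O4.
DoU = (2C + 2 + N − H − X)/2 = (2·12 + 2 + 2 − 16 − 0)/2 = 12/2 = 6.
(Structurally: 1 ring(s) + 5 π bond(s) = 6.)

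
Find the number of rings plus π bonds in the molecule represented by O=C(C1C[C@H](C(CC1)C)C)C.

Molecular formula from the SMILES: C10H18O.
DoU = (2C + 2 + N − H − X)/2 = (2·10 + 2 + 0 − 18 − 0)/2 = 4/2 = 2.
(Structurally: 1 ring(s) + 1 π bond(s) = 2.)

2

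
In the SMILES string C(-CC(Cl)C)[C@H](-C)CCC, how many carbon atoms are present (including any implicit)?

9

The symbol for carbon appears 9 times in the SMILES. (Cl is a single chlorine, not C + l.)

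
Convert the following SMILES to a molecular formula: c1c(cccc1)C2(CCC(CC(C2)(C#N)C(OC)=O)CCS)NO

Heavy atoms from the SMILES: 18 C, 2 N, 3 O, 1 S.
Implicit hydrogens by atom environment:
  6 × C: 2 H each → 12
  5 × C (aromatic): 1 H each → 5
  4 × C: no H
  2 × O: no H
  1 × C: 3 H
  1 × C: 1 H
  1 × C (aromatic): no H
  1 × N: 1 H
  1 × N: no H
  1 × O: 1 H
  1 × S: 1 H
  Total hydrogens = 24.
Molecular formula: C18H24N2O3S

C18H24N2O3S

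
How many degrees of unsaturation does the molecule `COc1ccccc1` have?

4

Molecular formula from the SMILES: C7H8O.
DoU = (2C + 2 + N − H − X)/2 = (2·7 + 2 + 0 − 8 − 0)/2 = 8/2 = 4.
(Structurally: 1 ring(s) + 3 π bond(s) = 4.)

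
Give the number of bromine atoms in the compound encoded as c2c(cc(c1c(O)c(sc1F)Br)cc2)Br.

2

The symbol for bromine appears 2 times in the SMILES.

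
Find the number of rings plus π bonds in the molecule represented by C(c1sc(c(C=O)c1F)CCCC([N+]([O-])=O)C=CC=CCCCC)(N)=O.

Molecular formula from the SMILES: C18H23FN2O4S.
DoU = (2C + 2 + N − H − X)/2 = (2·18 + 2 + 2 − 23 − 1)/2 = 16/2 = 8.
(Structurally: 1 ring(s) + 7 π bond(s) = 8.)

8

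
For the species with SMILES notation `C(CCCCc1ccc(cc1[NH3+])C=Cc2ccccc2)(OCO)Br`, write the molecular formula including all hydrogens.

Heavy atoms from the SMILES: 1 Br, 20 C, 1 N, 2 O.
Implicit hydrogens by atom environment:
  8 × C (aromatic): 1 H each → 8
  5 × C: 2 H each → 10
  4 × C (aromatic): no H
  3 × C: 1 H each → 3
  1 × Br: no H
  1 × N (charge +1): 3 H
  1 × O: 1 H
  1 × O: no H
  Total hydrogens = 25.
Net charge +1.
Molecular formula: C20H25BrNO2+

C20H25BrNO2+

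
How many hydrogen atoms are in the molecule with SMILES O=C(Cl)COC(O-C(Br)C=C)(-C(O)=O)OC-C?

12

Hydrogens are implicit in SMILES; fill each atom to its normal valence:
  5 × O: no H
  3 × C: 2 H each → 6
  3 × C: no H
  2 × C: 1 H each → 2
  1 × Br: no H
  1 × C: 3 H
  1 × Cl: no H
  1 × O: 1 H
  Total hydrogens = 12.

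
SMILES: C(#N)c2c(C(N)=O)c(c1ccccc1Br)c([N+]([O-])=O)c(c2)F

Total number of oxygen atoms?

The symbol for oxygen appears 3 times in the SMILES.

3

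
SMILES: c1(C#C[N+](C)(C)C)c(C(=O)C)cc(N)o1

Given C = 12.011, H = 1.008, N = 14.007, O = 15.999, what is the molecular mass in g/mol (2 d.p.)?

Molecular formula: C11H15N2O2+.
M = 11×12.011 + 15×1.008 + 2×14.007 + 2×15.999 = 207.25 g/mol.

207.25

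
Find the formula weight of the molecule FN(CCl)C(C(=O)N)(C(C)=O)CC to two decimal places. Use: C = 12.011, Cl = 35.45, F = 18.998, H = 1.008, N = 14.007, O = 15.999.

210.63

Molecular formula: C7H12ClFN2O2.
M = 7×12.011 + 1×35.45 + 1×18.998 + 12×1.008 + 2×14.007 + 2×15.999 = 210.63 g/mol.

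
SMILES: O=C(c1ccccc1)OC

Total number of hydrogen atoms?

8

Hydrogens are implicit in SMILES; fill each atom to its normal valence:
  5 × C (aromatic): 1 H each → 5
  2 × O: no H
  1 × C: 3 H
  1 × C (aromatic): no H
  1 × C: no H
  Total hydrogens = 8.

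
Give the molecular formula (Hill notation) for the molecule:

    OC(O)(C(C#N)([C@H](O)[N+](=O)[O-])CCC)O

Heavy atoms from the SMILES: 7 C, 2 N, 6 O.
Implicit hydrogens by atom environment:
  4 × O: 1 H each → 4
  3 × C: no H
  2 × C: 2 H each → 4
  1 × C: 3 H
  1 × C: 1 H
  1 × N: no H
  1 × N (charge +1): no H
  1 × O: no H
  1 × O (charge -1): no H
  Total hydrogens = 12.
Molecular formula: C7H12N2O6

C7H12N2O6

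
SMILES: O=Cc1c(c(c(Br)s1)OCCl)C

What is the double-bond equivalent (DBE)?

4

Molecular formula from the SMILES: C7H6BrClO2S.
DoU = (2C + 2 + N − H − X)/2 = (2·7 + 2 + 0 − 6 − 2)/2 = 8/2 = 4.
(Structurally: 1 ring(s) + 3 π bond(s) = 4.)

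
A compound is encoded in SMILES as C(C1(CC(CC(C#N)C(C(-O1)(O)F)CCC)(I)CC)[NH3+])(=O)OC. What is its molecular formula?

Heavy atoms from the SMILES: 15 C, 1 F, 1 I, 2 N, 4 O.
Implicit hydrogens by atom environment:
  5 × C: 2 H each → 10
  5 × C: no H
  3 × C: 3 H each → 9
  3 × O: no H
  2 × C: 1 H each → 2
  1 × F: no H
  1 × I: no H
  1 × N (charge +1): 3 H
  1 × N: no H
  1 × O: 1 H
  Total hydrogens = 25.
Net charge +1.
Molecular formula: C15H25FIN2O4+

C15H25FIN2O4+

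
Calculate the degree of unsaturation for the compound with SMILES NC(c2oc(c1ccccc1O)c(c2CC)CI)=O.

Molecular formula from the SMILES: C14H14INO3.
DoU = (2C + 2 + N − H − X)/2 = (2·14 + 2 + 1 − 14 − 1)/2 = 16/2 = 8.
(Structurally: 2 ring(s) + 6 π bond(s) = 8.)

8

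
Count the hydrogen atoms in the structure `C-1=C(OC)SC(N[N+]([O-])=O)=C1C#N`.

Hydrogens are implicit in SMILES; fill each atom to its normal valence:
  3 × C (aromatic): no H
  2 × O: no H
  1 × C: 3 H
  1 × C (aromatic): 1 H
  1 × C: no H
  1 × N: 1 H
  1 × N: no H
  1 × N (charge +1): no H
  1 × O (charge -1): no H
  1 × S (aromatic): no H
  Total hydrogens = 5.

5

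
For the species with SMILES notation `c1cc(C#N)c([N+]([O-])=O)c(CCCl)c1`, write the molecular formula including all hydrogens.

Heavy atoms from the SMILES: 9 C, 1 Cl, 2 N, 2 O.
Implicit hydrogens by atom environment:
  3 × C (aromatic): 1 H each → 3
  3 × C (aromatic): no H
  2 × C: 2 H each → 4
  1 × C: no H
  1 × Cl: no H
  1 × N: no H
  1 × N (charge +1): no H
  1 × O: no H
  1 × O (charge -1): no H
  Total hydrogens = 7.
Molecular formula: C9H7ClN2O2

C9H7ClN2O2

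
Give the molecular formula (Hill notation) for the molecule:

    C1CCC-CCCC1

Heavy atoms from the SMILES: 8 C.
Implicit hydrogens by atom environment:
  8 × C: 2 H each → 16
  Total hydrogens = 16.
Molecular formula: C8H16

C8H16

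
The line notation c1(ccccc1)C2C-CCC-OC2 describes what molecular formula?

C12H16O

Heavy atoms from the SMILES: 12 C, 1 O.
Implicit hydrogens by atom environment:
  5 × C: 2 H each → 10
  5 × C (aromatic): 1 H each → 5
  1 × C: 1 H
  1 × C (aromatic): no H
  1 × O: no H
  Total hydrogens = 16.
Molecular formula: C12H16O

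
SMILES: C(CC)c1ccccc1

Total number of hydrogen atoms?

12

Hydrogens are implicit in SMILES; fill each atom to its normal valence:
  5 × C (aromatic): 1 H each → 5
  2 × C: 2 H each → 4
  1 × C: 3 H
  1 × C (aromatic): no H
  Total hydrogens = 12.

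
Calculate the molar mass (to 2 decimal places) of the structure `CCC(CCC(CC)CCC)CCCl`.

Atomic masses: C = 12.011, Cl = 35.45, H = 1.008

Molecular formula: C13H27Cl.
M = 13×12.011 + 1×35.45 + 27×1.008 = 218.81 g/mol.

218.81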